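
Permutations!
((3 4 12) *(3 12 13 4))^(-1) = ((4 13))^(-1) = (4 13)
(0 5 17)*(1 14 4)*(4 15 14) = (0 5 17)(1 4)(14 15) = [5, 4, 2, 3, 1, 17, 6, 7, 8, 9, 10, 11, 12, 13, 15, 14, 16, 0]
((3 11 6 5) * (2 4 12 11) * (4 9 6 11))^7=((2 9 6 5 3)(4 12))^7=(2 6 3 9 5)(4 12)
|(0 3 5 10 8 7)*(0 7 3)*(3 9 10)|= |(3 5)(8 9 10)|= 6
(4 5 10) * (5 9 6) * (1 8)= (1 8)(4 9 6 5 10)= [0, 8, 2, 3, 9, 10, 5, 7, 1, 6, 4]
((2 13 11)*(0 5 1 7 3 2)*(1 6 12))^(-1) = ((0 5 6 12 1 7 3 2 13 11))^(-1) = (0 11 13 2 3 7 1 12 6 5)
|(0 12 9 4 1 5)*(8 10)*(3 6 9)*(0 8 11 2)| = 12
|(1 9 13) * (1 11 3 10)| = |(1 9 13 11 3 10)| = 6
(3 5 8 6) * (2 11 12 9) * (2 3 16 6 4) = (2 11 12 9 3 5 8 4)(6 16) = [0, 1, 11, 5, 2, 8, 16, 7, 4, 3, 10, 12, 9, 13, 14, 15, 6]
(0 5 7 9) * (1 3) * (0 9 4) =(9)(0 5 7 4)(1 3) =[5, 3, 2, 1, 0, 7, 6, 4, 8, 9]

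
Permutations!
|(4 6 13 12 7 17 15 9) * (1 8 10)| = |(1 8 10)(4 6 13 12 7 17 15 9)| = 24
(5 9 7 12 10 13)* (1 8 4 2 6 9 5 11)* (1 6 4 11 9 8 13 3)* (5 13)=(1 5 13 9 7 12 10 3)(2 4)(6 8 11)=[0, 5, 4, 1, 2, 13, 8, 12, 11, 7, 3, 6, 10, 9]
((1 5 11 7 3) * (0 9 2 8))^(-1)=((0 9 2 8)(1 5 11 7 3))^(-1)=(0 8 2 9)(1 3 7 11 5)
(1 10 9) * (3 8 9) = [0, 10, 2, 8, 4, 5, 6, 7, 9, 1, 3] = (1 10 3 8 9)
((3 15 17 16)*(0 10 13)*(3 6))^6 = (3 15 17 16 6)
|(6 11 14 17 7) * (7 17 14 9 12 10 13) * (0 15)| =|(17)(0 15)(6 11 9 12 10 13 7)| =14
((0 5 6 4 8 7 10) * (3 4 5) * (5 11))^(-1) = (0 10 7 8 4 3)(5 11 6)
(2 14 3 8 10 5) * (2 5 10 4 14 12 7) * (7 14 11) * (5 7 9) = (2 12 14 3 8 4 11 9 5 7) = [0, 1, 12, 8, 11, 7, 6, 2, 4, 5, 10, 9, 14, 13, 3]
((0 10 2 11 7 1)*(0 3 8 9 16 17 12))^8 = (0 9 7)(1 10 16)(2 17 3)(8 11 12)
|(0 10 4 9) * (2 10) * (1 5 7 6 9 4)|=|(0 2 10 1 5 7 6 9)|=8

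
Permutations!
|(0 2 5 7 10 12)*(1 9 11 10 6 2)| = |(0 1 9 11 10 12)(2 5 7 6)| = 12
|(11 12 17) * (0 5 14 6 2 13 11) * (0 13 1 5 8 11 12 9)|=|(0 8 11 9)(1 5 14 6 2)(12 17 13)|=60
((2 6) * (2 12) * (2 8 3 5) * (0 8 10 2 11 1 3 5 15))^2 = (0 5 1 15 8 11 3)(2 12)(6 10)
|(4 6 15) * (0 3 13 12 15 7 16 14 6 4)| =|(0 3 13 12 15)(6 7 16 14)| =20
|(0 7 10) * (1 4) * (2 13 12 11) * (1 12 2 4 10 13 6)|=|(0 7 13 2 6 1 10)(4 12 11)|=21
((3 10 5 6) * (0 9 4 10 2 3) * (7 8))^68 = (0 4 5)(6 9 10) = ((0 9 4 10 5 6)(2 3)(7 8))^68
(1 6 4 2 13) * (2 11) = [0, 6, 13, 3, 11, 5, 4, 7, 8, 9, 10, 2, 12, 1] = (1 6 4 11 2 13)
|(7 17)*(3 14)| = |(3 14)(7 17)| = 2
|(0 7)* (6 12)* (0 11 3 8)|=10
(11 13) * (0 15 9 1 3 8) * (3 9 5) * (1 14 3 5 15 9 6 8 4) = (15)(0 9 14 3 4 1 6 8)(11 13) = [9, 6, 2, 4, 1, 5, 8, 7, 0, 14, 10, 13, 12, 11, 3, 15]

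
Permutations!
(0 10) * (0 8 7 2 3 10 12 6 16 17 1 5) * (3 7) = (0 12 6 16 17 1 5)(2 7)(3 10 8) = [12, 5, 7, 10, 4, 0, 16, 2, 3, 9, 8, 11, 6, 13, 14, 15, 17, 1]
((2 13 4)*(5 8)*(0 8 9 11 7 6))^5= ((0 8 5 9 11 7 6)(2 13 4))^5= (0 7 9 8 6 11 5)(2 4 13)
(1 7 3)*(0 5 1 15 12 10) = [5, 7, 2, 15, 4, 1, 6, 3, 8, 9, 0, 11, 10, 13, 14, 12] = (0 5 1 7 3 15 12 10)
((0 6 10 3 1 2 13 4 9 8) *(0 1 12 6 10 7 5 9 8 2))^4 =((0 10 3 12 6 7 5 9 2 13 4 8 1))^4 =(0 6 2 1 12 9 8 3 5 4 10 7 13)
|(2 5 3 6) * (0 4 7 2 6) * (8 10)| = 6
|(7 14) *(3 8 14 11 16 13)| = |(3 8 14 7 11 16 13)| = 7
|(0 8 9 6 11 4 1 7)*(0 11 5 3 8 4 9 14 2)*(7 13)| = 13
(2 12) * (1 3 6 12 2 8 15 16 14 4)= (1 3 6 12 8 15 16 14 4)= [0, 3, 2, 6, 1, 5, 12, 7, 15, 9, 10, 11, 8, 13, 4, 16, 14]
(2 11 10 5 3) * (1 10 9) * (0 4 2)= (0 4 2 11 9 1 10 5 3)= [4, 10, 11, 0, 2, 3, 6, 7, 8, 1, 5, 9]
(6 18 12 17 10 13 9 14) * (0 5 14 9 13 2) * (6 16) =[5, 1, 0, 3, 4, 14, 18, 7, 8, 9, 2, 11, 17, 13, 16, 15, 6, 10, 12] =(0 5 14 16 6 18 12 17 10 2)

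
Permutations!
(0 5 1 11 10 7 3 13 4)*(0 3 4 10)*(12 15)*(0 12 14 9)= [5, 11, 2, 13, 3, 1, 6, 4, 8, 0, 7, 12, 15, 10, 9, 14]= (0 5 1 11 12 15 14 9)(3 13 10 7 4)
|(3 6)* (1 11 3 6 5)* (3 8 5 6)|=4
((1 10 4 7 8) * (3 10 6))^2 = (1 3 4 8 6 10 7)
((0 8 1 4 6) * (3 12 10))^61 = (0 8 1 4 6)(3 12 10)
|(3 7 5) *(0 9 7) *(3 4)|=|(0 9 7 5 4 3)|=6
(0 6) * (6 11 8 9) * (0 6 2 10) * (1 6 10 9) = (0 11 8 1 6 10)(2 9) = [11, 6, 9, 3, 4, 5, 10, 7, 1, 2, 0, 8]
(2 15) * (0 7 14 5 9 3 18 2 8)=(0 7 14 5 9 3 18 2 15 8)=[7, 1, 15, 18, 4, 9, 6, 14, 0, 3, 10, 11, 12, 13, 5, 8, 16, 17, 2]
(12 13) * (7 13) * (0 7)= (0 7 13 12)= [7, 1, 2, 3, 4, 5, 6, 13, 8, 9, 10, 11, 0, 12]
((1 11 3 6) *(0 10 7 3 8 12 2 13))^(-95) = ((0 10 7 3 6 1 11 8 12 2 13))^(-95) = (0 6 12 10 1 2 7 11 13 3 8)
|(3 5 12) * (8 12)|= |(3 5 8 12)|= 4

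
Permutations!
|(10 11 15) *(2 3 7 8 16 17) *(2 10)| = |(2 3 7 8 16 17 10 11 15)| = 9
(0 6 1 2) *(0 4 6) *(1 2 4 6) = (1 4)(2 6) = [0, 4, 6, 3, 1, 5, 2]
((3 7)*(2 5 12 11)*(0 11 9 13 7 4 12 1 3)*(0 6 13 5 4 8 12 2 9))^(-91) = (0 3 9 12 1 11 8 5)(2 4)(6 7 13)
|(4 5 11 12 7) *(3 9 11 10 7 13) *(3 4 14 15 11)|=18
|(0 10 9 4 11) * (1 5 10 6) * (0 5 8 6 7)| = 30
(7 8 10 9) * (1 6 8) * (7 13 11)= [0, 6, 2, 3, 4, 5, 8, 1, 10, 13, 9, 7, 12, 11]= (1 6 8 10 9 13 11 7)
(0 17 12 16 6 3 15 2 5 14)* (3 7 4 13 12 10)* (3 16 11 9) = (0 17 10 16 6 7 4 13 12 11 9 3 15 2 5 14) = [17, 1, 5, 15, 13, 14, 7, 4, 8, 3, 16, 9, 11, 12, 0, 2, 6, 10]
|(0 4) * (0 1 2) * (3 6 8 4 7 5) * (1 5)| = |(0 7 1 2)(3 6 8 4 5)| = 20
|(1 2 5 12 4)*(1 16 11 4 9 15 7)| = 21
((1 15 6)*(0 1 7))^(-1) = (0 7 6 15 1)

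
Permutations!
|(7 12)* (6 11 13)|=6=|(6 11 13)(7 12)|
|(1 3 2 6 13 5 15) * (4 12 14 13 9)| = |(1 3 2 6 9 4 12 14 13 5 15)| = 11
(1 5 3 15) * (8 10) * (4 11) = (1 5 3 15)(4 11)(8 10) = [0, 5, 2, 15, 11, 3, 6, 7, 10, 9, 8, 4, 12, 13, 14, 1]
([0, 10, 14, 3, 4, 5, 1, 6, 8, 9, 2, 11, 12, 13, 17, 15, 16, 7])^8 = [0, 10, 14, 3, 4, 5, 1, 6, 8, 9, 2, 11, 12, 13, 17, 15, 16, 7]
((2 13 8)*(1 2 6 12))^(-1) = ((1 2 13 8 6 12))^(-1) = (1 12 6 8 13 2)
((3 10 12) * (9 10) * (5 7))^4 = (12)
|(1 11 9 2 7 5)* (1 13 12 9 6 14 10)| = 30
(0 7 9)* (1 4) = [7, 4, 2, 3, 1, 5, 6, 9, 8, 0] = (0 7 9)(1 4)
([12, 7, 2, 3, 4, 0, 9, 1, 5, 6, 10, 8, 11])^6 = (0 12 11 8 5)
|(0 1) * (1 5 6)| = 4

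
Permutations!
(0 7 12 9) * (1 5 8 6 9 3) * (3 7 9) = (0 9)(1 5 8 6 3)(7 12) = [9, 5, 2, 1, 4, 8, 3, 12, 6, 0, 10, 11, 7]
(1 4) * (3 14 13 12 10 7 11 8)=(1 4)(3 14 13 12 10 7 11 8)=[0, 4, 2, 14, 1, 5, 6, 11, 3, 9, 7, 8, 10, 12, 13]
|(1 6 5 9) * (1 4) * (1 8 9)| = |(1 6 5)(4 8 9)| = 3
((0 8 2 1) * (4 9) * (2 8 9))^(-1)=(0 1 2 4 9)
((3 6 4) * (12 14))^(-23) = ((3 6 4)(12 14))^(-23) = (3 6 4)(12 14)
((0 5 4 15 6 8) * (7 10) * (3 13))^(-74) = (0 6 4)(5 8 15)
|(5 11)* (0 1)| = |(0 1)(5 11)| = 2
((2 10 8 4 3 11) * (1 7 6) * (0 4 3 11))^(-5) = ((0 4 11 2 10 8 3)(1 7 6))^(-5) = (0 11 10 3 4 2 8)(1 7 6)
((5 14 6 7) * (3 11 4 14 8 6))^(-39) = ((3 11 4 14)(5 8 6 7))^(-39) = (3 11 4 14)(5 8 6 7)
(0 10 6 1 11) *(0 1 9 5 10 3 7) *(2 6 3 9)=(0 9 5 10 3 7)(1 11)(2 6)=[9, 11, 6, 7, 4, 10, 2, 0, 8, 5, 3, 1]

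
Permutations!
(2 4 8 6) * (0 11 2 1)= (0 11 2 4 8 6 1)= [11, 0, 4, 3, 8, 5, 1, 7, 6, 9, 10, 2]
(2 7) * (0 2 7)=(7)(0 2)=[2, 1, 0, 3, 4, 5, 6, 7]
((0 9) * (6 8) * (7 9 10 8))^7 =((0 10 8 6 7 9))^7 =(0 10 8 6 7 9)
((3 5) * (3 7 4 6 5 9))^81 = (3 9)(4 6 5 7)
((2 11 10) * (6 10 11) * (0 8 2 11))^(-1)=(0 11 10 6 2 8)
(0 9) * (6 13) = (0 9)(6 13) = [9, 1, 2, 3, 4, 5, 13, 7, 8, 0, 10, 11, 12, 6]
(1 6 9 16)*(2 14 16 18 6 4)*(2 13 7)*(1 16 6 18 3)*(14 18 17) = [0, 4, 18, 1, 13, 5, 9, 2, 8, 3, 10, 11, 12, 7, 6, 15, 16, 14, 17] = (1 4 13 7 2 18 17 14 6 9 3)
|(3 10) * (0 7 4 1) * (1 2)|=10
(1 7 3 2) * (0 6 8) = (0 6 8)(1 7 3 2) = [6, 7, 1, 2, 4, 5, 8, 3, 0]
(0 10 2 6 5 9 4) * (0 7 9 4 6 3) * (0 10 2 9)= [2, 1, 3, 10, 7, 4, 5, 0, 8, 6, 9]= (0 2 3 10 9 6 5 4 7)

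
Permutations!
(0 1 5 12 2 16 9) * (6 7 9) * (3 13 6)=[1, 5, 16, 13, 4, 12, 7, 9, 8, 0, 10, 11, 2, 6, 14, 15, 3]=(0 1 5 12 2 16 3 13 6 7 9)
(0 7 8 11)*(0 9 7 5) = [5, 1, 2, 3, 4, 0, 6, 8, 11, 7, 10, 9] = (0 5)(7 8 11 9)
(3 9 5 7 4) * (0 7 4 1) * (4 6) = (0 7 1)(3 9 5 6 4) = [7, 0, 2, 9, 3, 6, 4, 1, 8, 5]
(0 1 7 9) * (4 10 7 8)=(0 1 8 4 10 7 9)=[1, 8, 2, 3, 10, 5, 6, 9, 4, 0, 7]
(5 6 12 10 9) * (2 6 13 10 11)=(2 6 12 11)(5 13 10 9)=[0, 1, 6, 3, 4, 13, 12, 7, 8, 5, 9, 2, 11, 10]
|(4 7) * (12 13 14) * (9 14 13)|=|(4 7)(9 14 12)|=6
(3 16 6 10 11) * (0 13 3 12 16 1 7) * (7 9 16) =[13, 9, 2, 1, 4, 5, 10, 0, 8, 16, 11, 12, 7, 3, 14, 15, 6] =(0 13 3 1 9 16 6 10 11 12 7)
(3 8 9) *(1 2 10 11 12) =(1 2 10 11 12)(3 8 9) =[0, 2, 10, 8, 4, 5, 6, 7, 9, 3, 11, 12, 1]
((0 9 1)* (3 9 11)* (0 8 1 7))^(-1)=(0 7 9 3 11)(1 8)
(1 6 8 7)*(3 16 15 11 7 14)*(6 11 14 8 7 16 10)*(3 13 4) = [0, 11, 2, 10, 3, 5, 7, 1, 8, 9, 6, 16, 12, 4, 13, 14, 15] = (1 11 16 15 14 13 4 3 10 6 7)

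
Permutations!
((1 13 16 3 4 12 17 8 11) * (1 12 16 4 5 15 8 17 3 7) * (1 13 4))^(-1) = ((17)(1 4 16 7 13)(3 5 15 8 11 12))^(-1) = (17)(1 13 7 16 4)(3 12 11 8 15 5)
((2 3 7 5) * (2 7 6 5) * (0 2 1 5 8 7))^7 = ((0 2 3 6 8 7 1 5))^7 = (0 5 1 7 8 6 3 2)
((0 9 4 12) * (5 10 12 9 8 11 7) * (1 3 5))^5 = (0 3 8 5 11 10 7 12 1)(4 9) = ((0 8 11 7 1 3 5 10 12)(4 9))^5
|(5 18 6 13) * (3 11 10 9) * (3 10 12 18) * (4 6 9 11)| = 5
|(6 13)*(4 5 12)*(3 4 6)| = 6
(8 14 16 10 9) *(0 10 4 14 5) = (0 10 9 8 5)(4 14 16) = [10, 1, 2, 3, 14, 0, 6, 7, 5, 8, 9, 11, 12, 13, 16, 15, 4]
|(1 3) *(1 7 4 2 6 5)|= 7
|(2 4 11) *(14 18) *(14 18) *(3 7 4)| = |(18)(2 3 7 4 11)| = 5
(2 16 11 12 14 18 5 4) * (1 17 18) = (1 17 18 5 4 2 16 11 12 14) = [0, 17, 16, 3, 2, 4, 6, 7, 8, 9, 10, 12, 14, 13, 1, 15, 11, 18, 5]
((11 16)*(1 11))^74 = (1 16 11)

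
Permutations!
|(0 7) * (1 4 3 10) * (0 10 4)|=|(0 7 10 1)(3 4)|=4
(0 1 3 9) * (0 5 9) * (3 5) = (0 1 5 9 3) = [1, 5, 2, 0, 4, 9, 6, 7, 8, 3]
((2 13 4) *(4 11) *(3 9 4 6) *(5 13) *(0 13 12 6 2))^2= ((0 13 11 2 5 12 6 3 9 4))^2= (0 11 5 6 9)(2 12 3 4 13)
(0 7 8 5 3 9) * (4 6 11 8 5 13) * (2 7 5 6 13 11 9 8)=(0 5 3 8 11 2 7 6 9)(4 13)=[5, 1, 7, 8, 13, 3, 9, 6, 11, 0, 10, 2, 12, 4]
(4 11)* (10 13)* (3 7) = (3 7)(4 11)(10 13) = [0, 1, 2, 7, 11, 5, 6, 3, 8, 9, 13, 4, 12, 10]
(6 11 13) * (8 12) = (6 11 13)(8 12) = [0, 1, 2, 3, 4, 5, 11, 7, 12, 9, 10, 13, 8, 6]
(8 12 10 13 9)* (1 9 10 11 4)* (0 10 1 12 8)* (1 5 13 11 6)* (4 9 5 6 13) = (0 10 11 9)(1 5 4 12 13 6) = [10, 5, 2, 3, 12, 4, 1, 7, 8, 0, 11, 9, 13, 6]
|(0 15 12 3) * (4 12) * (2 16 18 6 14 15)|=10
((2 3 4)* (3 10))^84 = (10)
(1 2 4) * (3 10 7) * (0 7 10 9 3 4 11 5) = (0 7 4 1 2 11 5)(3 9) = [7, 2, 11, 9, 1, 0, 6, 4, 8, 3, 10, 5]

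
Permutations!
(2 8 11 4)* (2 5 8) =(4 5 8 11) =[0, 1, 2, 3, 5, 8, 6, 7, 11, 9, 10, 4]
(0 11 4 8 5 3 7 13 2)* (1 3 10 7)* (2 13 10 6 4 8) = (13)(0 11 8 5 6 4 2)(1 3)(7 10) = [11, 3, 0, 1, 2, 6, 4, 10, 5, 9, 7, 8, 12, 13]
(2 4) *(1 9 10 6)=[0, 9, 4, 3, 2, 5, 1, 7, 8, 10, 6]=(1 9 10 6)(2 4)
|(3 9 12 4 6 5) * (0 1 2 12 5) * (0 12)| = 3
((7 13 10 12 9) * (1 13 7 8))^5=((1 13 10 12 9 8))^5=(1 8 9 12 10 13)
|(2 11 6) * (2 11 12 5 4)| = |(2 12 5 4)(6 11)| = 4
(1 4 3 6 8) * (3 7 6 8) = (1 4 7 6 3 8) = [0, 4, 2, 8, 7, 5, 3, 6, 1]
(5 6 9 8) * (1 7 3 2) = (1 7 3 2)(5 6 9 8) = [0, 7, 1, 2, 4, 6, 9, 3, 5, 8]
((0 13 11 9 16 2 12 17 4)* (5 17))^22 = (0 11 16 12 17)(2 5 4 13 9)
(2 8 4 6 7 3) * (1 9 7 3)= (1 9 7)(2 8 4 6 3)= [0, 9, 8, 2, 6, 5, 3, 1, 4, 7]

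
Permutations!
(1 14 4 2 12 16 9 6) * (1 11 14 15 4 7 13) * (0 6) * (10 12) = (0 6 11 14 7 13 1 15 4 2 10 12 16 9) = [6, 15, 10, 3, 2, 5, 11, 13, 8, 0, 12, 14, 16, 1, 7, 4, 9]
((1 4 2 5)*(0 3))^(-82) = (1 2)(4 5)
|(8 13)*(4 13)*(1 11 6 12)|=12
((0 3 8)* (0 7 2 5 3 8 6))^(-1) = (0 6 3 5 2 7 8)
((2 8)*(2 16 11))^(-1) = ((2 8 16 11))^(-1) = (2 11 16 8)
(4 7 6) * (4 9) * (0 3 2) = (0 3 2)(4 7 6 9) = [3, 1, 0, 2, 7, 5, 9, 6, 8, 4]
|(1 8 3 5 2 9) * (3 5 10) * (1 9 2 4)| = |(1 8 5 4)(3 10)| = 4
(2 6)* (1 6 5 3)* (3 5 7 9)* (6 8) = (1 8 6 2 7 9 3) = [0, 8, 7, 1, 4, 5, 2, 9, 6, 3]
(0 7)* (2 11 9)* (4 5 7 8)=[8, 1, 11, 3, 5, 7, 6, 0, 4, 2, 10, 9]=(0 8 4 5 7)(2 11 9)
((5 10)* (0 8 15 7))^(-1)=((0 8 15 7)(5 10))^(-1)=(0 7 15 8)(5 10)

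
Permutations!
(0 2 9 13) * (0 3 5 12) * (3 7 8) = (0 2 9 13 7 8 3 5 12) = [2, 1, 9, 5, 4, 12, 6, 8, 3, 13, 10, 11, 0, 7]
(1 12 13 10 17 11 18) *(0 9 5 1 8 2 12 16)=(0 9 5 1 16)(2 12 13 10 17 11 18 8)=[9, 16, 12, 3, 4, 1, 6, 7, 2, 5, 17, 18, 13, 10, 14, 15, 0, 11, 8]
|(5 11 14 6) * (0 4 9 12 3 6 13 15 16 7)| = |(0 4 9 12 3 6 5 11 14 13 15 16 7)| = 13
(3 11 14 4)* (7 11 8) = (3 8 7 11 14 4) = [0, 1, 2, 8, 3, 5, 6, 11, 7, 9, 10, 14, 12, 13, 4]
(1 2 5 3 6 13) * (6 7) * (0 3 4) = (0 3 7 6 13 1 2 5 4) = [3, 2, 5, 7, 0, 4, 13, 6, 8, 9, 10, 11, 12, 1]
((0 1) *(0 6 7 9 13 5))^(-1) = (0 5 13 9 7 6 1)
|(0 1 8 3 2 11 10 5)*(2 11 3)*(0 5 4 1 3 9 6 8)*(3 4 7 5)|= |(0 4 1)(2 9 6 8)(3 11 10 7 5)|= 60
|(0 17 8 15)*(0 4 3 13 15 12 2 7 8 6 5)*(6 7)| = |(0 17 7 8 12 2 6 5)(3 13 15 4)| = 8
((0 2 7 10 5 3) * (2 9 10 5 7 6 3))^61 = ((0 9 10 7 5 2 6 3))^61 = (0 2 10 3 5 9 6 7)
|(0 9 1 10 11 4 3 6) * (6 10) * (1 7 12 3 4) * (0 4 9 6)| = 10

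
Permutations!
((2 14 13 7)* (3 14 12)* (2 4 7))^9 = ((2 12 3 14 13)(4 7))^9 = (2 13 14 3 12)(4 7)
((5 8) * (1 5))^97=(1 5 8)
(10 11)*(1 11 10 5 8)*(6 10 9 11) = (1 6 10 9 11 5 8) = [0, 6, 2, 3, 4, 8, 10, 7, 1, 11, 9, 5]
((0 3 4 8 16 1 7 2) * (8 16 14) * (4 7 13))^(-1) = (0 2 7 3)(1 16 4 13)(8 14)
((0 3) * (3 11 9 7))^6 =((0 11 9 7 3))^6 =(0 11 9 7 3)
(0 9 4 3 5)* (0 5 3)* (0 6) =(0 9 4 6) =[9, 1, 2, 3, 6, 5, 0, 7, 8, 4]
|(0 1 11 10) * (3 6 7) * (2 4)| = 12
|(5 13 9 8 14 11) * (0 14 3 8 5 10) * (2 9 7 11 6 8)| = 12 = |(0 14 6 8 3 2 9 5 13 7 11 10)|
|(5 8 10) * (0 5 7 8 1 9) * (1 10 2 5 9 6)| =|(0 9)(1 6)(2 5 10 7 8)| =10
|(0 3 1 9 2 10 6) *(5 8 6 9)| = |(0 3 1 5 8 6)(2 10 9)| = 6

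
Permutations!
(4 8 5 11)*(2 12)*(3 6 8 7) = (2 12)(3 6 8 5 11 4 7) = [0, 1, 12, 6, 7, 11, 8, 3, 5, 9, 10, 4, 2]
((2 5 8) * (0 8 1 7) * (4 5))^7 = ((0 8 2 4 5 1 7))^7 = (8)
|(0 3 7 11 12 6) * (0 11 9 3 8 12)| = 15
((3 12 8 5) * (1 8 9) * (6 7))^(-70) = (1 5 12)(3 9 8)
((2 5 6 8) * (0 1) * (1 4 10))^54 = (0 10)(1 4)(2 6)(5 8)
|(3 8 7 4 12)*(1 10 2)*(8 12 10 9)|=|(1 9 8 7 4 10 2)(3 12)|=14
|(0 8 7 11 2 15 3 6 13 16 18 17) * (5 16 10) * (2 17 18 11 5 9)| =|(18)(0 8 7 5 16 11 17)(2 15 3 6 13 10 9)| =7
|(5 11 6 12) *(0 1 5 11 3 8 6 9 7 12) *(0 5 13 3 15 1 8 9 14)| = |(0 8 6 5 15 1 13 3 9 7 12 11 14)| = 13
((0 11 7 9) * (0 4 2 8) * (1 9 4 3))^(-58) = ((0 11 7 4 2 8)(1 9 3))^(-58) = (0 7 2)(1 3 9)(4 8 11)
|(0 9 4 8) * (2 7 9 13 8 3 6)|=6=|(0 13 8)(2 7 9 4 3 6)|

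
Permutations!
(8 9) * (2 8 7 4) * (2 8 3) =(2 3)(4 8 9 7) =[0, 1, 3, 2, 8, 5, 6, 4, 9, 7]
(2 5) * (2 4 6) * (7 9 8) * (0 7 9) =(0 7)(2 5 4 6)(8 9) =[7, 1, 5, 3, 6, 4, 2, 0, 9, 8]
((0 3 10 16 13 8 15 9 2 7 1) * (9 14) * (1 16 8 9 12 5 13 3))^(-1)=((0 1)(2 7 16 3 10 8 15 14 12 5 13 9))^(-1)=(0 1)(2 9 13 5 12 14 15 8 10 3 16 7)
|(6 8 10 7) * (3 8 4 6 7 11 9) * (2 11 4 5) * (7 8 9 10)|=6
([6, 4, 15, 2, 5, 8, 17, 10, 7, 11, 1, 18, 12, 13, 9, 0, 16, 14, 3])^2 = (0 17 9 18 2)(1 5 7)(3 15 6 14 11)(4 8 10)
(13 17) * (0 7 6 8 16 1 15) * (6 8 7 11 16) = (0 11 16 1 15)(6 7 8)(13 17) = [11, 15, 2, 3, 4, 5, 7, 8, 6, 9, 10, 16, 12, 17, 14, 0, 1, 13]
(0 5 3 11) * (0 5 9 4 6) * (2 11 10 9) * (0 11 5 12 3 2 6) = (0 6 11 12 3 10 9 4)(2 5) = [6, 1, 5, 10, 0, 2, 11, 7, 8, 4, 9, 12, 3]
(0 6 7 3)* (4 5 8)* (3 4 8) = [6, 1, 2, 0, 5, 3, 7, 4, 8] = (8)(0 6 7 4 5 3)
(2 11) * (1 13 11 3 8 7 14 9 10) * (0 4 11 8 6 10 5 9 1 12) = [4, 13, 3, 6, 11, 9, 10, 14, 7, 5, 12, 2, 0, 8, 1] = (0 4 11 2 3 6 10 12)(1 13 8 7 14)(5 9)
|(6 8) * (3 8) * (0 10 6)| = 5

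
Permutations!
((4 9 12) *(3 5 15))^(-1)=(3 15 5)(4 12 9)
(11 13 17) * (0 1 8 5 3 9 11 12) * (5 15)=(0 1 8 15 5 3 9 11 13 17 12)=[1, 8, 2, 9, 4, 3, 6, 7, 15, 11, 10, 13, 0, 17, 14, 5, 16, 12]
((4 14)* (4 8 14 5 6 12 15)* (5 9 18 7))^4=((4 9 18 7 5 6 12 15)(8 14))^4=(4 5)(6 9)(7 15)(12 18)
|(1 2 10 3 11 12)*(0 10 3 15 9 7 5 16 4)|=40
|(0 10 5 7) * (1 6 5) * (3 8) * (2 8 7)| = 9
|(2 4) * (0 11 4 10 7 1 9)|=|(0 11 4 2 10 7 1 9)|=8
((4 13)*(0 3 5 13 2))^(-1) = (0 2 4 13 5 3)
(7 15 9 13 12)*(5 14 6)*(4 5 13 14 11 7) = [0, 1, 2, 3, 5, 11, 13, 15, 8, 14, 10, 7, 4, 12, 6, 9] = (4 5 11 7 15 9 14 6 13 12)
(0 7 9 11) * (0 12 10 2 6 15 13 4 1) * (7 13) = (0 13 4 1)(2 6 15 7 9 11 12 10) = [13, 0, 6, 3, 1, 5, 15, 9, 8, 11, 2, 12, 10, 4, 14, 7]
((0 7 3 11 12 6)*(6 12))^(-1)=(12)(0 6 11 3 7)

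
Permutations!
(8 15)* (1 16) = (1 16)(8 15) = [0, 16, 2, 3, 4, 5, 6, 7, 15, 9, 10, 11, 12, 13, 14, 8, 1]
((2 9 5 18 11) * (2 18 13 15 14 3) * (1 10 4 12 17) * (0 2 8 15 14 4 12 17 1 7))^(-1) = ((0 2 9 5 13 14 3 8 15 4 17 7)(1 10 12)(11 18))^(-1) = (0 7 17 4 15 8 3 14 13 5 9 2)(1 12 10)(11 18)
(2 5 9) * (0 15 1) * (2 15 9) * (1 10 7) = (0 9 15 10 7 1)(2 5) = [9, 0, 5, 3, 4, 2, 6, 1, 8, 15, 7, 11, 12, 13, 14, 10]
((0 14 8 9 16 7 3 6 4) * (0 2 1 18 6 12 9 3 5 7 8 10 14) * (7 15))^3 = ((1 18 6 4 2)(3 12 9 16 8)(5 15 7)(10 14))^3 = (1 4 18 2 6)(3 16 12 8 9)(10 14)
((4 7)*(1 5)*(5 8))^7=(1 8 5)(4 7)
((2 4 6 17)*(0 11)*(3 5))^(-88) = (17)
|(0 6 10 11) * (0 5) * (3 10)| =6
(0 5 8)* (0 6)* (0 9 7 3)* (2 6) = (0 5 8 2 6 9 7 3) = [5, 1, 6, 0, 4, 8, 9, 3, 2, 7]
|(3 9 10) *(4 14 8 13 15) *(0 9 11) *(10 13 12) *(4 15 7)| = |(15)(0 9 13 7 4 14 8 12 10 3 11)| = 11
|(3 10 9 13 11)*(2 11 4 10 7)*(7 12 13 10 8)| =8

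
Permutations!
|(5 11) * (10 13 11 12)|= |(5 12 10 13 11)|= 5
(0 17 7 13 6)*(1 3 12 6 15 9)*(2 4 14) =(0 17 7 13 15 9 1 3 12 6)(2 4 14) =[17, 3, 4, 12, 14, 5, 0, 13, 8, 1, 10, 11, 6, 15, 2, 9, 16, 7]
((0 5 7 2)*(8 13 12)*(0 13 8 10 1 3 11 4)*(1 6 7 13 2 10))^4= (0 1)(3 5)(4 12)(6 7 10)(11 13)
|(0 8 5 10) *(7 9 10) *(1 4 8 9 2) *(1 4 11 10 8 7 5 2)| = |(0 9 8 2 4 7 1 11 10)| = 9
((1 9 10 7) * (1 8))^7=(1 10 8 9 7)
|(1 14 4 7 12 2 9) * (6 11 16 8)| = 28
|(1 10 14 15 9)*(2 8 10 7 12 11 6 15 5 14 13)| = 28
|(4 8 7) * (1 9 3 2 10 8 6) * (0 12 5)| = 9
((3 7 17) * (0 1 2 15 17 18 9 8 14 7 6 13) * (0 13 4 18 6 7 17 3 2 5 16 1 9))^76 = (0 17 7)(1 5 16)(2 6 9)(3 18 14)(4 8 15)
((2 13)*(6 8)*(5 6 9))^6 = ((2 13)(5 6 8 9))^6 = (13)(5 8)(6 9)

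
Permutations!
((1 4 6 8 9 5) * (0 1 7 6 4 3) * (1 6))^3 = (0 9 1 6 5 3 8 7) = ((0 6 8 9 5 7 1 3))^3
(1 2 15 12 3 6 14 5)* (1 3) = (1 2 15 12)(3 6 14 5) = [0, 2, 15, 6, 4, 3, 14, 7, 8, 9, 10, 11, 1, 13, 5, 12]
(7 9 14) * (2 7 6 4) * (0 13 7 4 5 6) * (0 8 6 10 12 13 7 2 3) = (0 7 9 14 8 6 5 10 12 13 2 4 3) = [7, 1, 4, 0, 3, 10, 5, 9, 6, 14, 12, 11, 13, 2, 8]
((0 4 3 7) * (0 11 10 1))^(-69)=((0 4 3 7 11 10 1))^(-69)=(0 4 3 7 11 10 1)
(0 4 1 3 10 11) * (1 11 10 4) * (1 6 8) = (0 6 8 1 3 4 11) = [6, 3, 2, 4, 11, 5, 8, 7, 1, 9, 10, 0]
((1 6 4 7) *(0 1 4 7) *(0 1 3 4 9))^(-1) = (0 9 7 6 1 4 3)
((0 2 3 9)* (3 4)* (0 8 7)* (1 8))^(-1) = ((0 2 4 3 9 1 8 7))^(-1) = (0 7 8 1 9 3 4 2)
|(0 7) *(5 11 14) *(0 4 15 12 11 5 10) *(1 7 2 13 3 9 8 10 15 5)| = |(0 2 13 3 9 8 10)(1 7 4 5)(11 14 15 12)| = 28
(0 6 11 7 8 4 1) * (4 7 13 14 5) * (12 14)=(0 6 11 13 12 14 5 4 1)(7 8)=[6, 0, 2, 3, 1, 4, 11, 8, 7, 9, 10, 13, 14, 12, 5]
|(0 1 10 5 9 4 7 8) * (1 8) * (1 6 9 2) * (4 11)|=20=|(0 8)(1 10 5 2)(4 7 6 9 11)|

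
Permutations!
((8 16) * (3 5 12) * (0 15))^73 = ((0 15)(3 5 12)(8 16))^73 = (0 15)(3 5 12)(8 16)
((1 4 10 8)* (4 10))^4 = ((1 10 8))^4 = (1 10 8)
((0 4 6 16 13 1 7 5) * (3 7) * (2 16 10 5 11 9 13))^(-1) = ((0 4 6 10 5)(1 3 7 11 9 13)(2 16))^(-1) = (0 5 10 6 4)(1 13 9 11 7 3)(2 16)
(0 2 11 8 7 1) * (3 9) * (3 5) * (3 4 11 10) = [2, 0, 10, 9, 11, 4, 6, 1, 7, 5, 3, 8] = (0 2 10 3 9 5 4 11 8 7 1)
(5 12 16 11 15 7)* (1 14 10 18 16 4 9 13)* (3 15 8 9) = (1 14 10 18 16 11 8 9 13)(3 15 7 5 12 4) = [0, 14, 2, 15, 3, 12, 6, 5, 9, 13, 18, 8, 4, 1, 10, 7, 11, 17, 16]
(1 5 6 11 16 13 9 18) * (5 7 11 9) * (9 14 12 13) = (1 7 11 16 9 18)(5 6 14 12 13) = [0, 7, 2, 3, 4, 6, 14, 11, 8, 18, 10, 16, 13, 5, 12, 15, 9, 17, 1]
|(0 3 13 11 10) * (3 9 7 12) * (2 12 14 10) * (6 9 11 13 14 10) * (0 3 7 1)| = 11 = |(0 11 2 12 7 10 3 14 6 9 1)|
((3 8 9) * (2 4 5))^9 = (9)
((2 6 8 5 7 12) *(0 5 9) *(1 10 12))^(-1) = ((0 5 7 1 10 12 2 6 8 9))^(-1) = (0 9 8 6 2 12 10 1 7 5)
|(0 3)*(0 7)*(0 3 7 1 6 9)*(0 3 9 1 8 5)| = 6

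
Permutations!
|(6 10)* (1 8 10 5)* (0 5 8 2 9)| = 15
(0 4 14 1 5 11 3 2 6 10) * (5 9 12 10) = (0 4 14 1 9 12 10)(2 6 5 11 3) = [4, 9, 6, 2, 14, 11, 5, 7, 8, 12, 0, 3, 10, 13, 1]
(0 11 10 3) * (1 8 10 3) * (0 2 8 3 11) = (11)(1 3 2 8 10) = [0, 3, 8, 2, 4, 5, 6, 7, 10, 9, 1, 11]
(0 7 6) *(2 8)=(0 7 6)(2 8)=[7, 1, 8, 3, 4, 5, 0, 6, 2]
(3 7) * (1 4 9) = (1 4 9)(3 7) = [0, 4, 2, 7, 9, 5, 6, 3, 8, 1]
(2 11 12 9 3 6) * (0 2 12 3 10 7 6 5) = (0 2 11 3 5)(6 12 9 10 7) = [2, 1, 11, 5, 4, 0, 12, 6, 8, 10, 7, 3, 9]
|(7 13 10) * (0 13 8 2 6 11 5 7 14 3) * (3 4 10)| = 6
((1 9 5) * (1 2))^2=(1 5)(2 9)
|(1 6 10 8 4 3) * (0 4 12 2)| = |(0 4 3 1 6 10 8 12 2)| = 9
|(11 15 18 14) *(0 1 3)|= 12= |(0 1 3)(11 15 18 14)|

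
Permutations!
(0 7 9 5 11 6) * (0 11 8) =[7, 1, 2, 3, 4, 8, 11, 9, 0, 5, 10, 6] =(0 7 9 5 8)(6 11)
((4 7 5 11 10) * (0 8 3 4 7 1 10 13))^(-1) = (0 13 11 5 7 10 1 4 3 8)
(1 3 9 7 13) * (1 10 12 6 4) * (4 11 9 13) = [0, 3, 2, 13, 1, 5, 11, 4, 8, 7, 12, 9, 6, 10] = (1 3 13 10 12 6 11 9 7 4)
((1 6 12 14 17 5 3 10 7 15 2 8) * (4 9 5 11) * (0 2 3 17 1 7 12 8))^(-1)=(0 2)(1 14 12 10 3 15 7 8 6)(4 11 17 5 9)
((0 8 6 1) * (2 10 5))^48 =(10)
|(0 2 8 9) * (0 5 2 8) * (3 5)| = 6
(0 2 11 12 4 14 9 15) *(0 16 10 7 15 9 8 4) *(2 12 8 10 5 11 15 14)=(0 12)(2 15 16 5 11 8 4)(7 14 10)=[12, 1, 15, 3, 2, 11, 6, 14, 4, 9, 7, 8, 0, 13, 10, 16, 5]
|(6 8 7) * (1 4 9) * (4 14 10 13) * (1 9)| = |(1 14 10 13 4)(6 8 7)| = 15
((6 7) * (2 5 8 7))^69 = ((2 5 8 7 6))^69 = (2 6 7 8 5)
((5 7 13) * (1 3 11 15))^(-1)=(1 15 11 3)(5 13 7)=((1 3 11 15)(5 7 13))^(-1)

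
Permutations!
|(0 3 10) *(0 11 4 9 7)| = 7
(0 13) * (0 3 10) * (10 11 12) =(0 13 3 11 12 10) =[13, 1, 2, 11, 4, 5, 6, 7, 8, 9, 0, 12, 10, 3]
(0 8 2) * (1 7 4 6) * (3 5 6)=(0 8 2)(1 7 4 3 5 6)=[8, 7, 0, 5, 3, 6, 1, 4, 2]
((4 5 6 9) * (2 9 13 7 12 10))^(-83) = (2 12 13 5 9 10 7 6 4)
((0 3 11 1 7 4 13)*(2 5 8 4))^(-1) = ((0 3 11 1 7 2 5 8 4 13))^(-1) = (0 13 4 8 5 2 7 1 11 3)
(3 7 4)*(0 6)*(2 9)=(0 6)(2 9)(3 7 4)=[6, 1, 9, 7, 3, 5, 0, 4, 8, 2]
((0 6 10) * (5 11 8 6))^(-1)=(0 10 6 8 11 5)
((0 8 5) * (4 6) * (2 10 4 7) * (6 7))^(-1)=((0 8 5)(2 10 4 7))^(-1)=(0 5 8)(2 7 4 10)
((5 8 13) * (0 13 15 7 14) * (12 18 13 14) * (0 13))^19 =((0 14 13 5 8 15 7 12 18))^19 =(0 14 13 5 8 15 7 12 18)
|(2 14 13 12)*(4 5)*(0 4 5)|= |(0 4)(2 14 13 12)|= 4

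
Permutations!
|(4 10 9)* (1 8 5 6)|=12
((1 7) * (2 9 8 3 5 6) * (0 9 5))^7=((0 9 8 3)(1 7)(2 5 6))^7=(0 3 8 9)(1 7)(2 5 6)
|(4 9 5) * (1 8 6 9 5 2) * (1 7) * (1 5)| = 8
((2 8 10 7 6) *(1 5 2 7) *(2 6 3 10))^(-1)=(1 10 3 7 6 5)(2 8)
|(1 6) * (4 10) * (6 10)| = |(1 10 4 6)| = 4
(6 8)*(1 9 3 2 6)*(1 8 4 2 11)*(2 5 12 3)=[0, 9, 6, 11, 5, 12, 4, 7, 8, 2, 10, 1, 3]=(1 9 2 6 4 5 12 3 11)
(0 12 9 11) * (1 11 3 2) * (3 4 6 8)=(0 12 9 4 6 8 3 2 1 11)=[12, 11, 1, 2, 6, 5, 8, 7, 3, 4, 10, 0, 9]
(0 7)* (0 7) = (7) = [0, 1, 2, 3, 4, 5, 6, 7]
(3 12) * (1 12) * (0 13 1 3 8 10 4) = (0 13 1 12 8 10 4) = [13, 12, 2, 3, 0, 5, 6, 7, 10, 9, 4, 11, 8, 1]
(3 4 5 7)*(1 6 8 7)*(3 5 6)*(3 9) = [0, 9, 2, 4, 6, 1, 8, 5, 7, 3] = (1 9 3 4 6 8 7 5)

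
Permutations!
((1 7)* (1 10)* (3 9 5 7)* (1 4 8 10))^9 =((1 3 9 5 7)(4 8 10))^9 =(10)(1 7 5 9 3)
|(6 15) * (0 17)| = |(0 17)(6 15)| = 2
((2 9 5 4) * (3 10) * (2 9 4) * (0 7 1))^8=((0 7 1)(2 4 9 5)(3 10))^8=(10)(0 1 7)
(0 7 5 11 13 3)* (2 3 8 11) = (0 7 5 2 3)(8 11 13) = [7, 1, 3, 0, 4, 2, 6, 5, 11, 9, 10, 13, 12, 8]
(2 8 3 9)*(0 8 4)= [8, 1, 4, 9, 0, 5, 6, 7, 3, 2]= (0 8 3 9 2 4)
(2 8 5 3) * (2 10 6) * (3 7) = (2 8 5 7 3 10 6) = [0, 1, 8, 10, 4, 7, 2, 3, 5, 9, 6]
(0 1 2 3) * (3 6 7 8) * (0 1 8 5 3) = (0 8)(1 2 6 7 5 3) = [8, 2, 6, 1, 4, 3, 7, 5, 0]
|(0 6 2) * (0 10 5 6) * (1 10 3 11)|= 7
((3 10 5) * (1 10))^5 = (1 10 5 3)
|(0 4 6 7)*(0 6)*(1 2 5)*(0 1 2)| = |(0 4 1)(2 5)(6 7)| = 6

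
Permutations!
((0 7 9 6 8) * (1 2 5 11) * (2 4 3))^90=(11)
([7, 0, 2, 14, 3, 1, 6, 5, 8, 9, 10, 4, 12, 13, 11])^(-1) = (0 1 5 7)(3 4 11 14)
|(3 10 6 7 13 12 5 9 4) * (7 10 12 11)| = 30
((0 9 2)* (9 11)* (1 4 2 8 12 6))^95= (0 6 11 1 9 4 8 2 12)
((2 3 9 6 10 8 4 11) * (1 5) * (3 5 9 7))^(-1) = (1 5 2 11 4 8 10 6 9)(3 7)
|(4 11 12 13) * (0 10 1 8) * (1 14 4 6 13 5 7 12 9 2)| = 18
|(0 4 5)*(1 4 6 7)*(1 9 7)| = |(0 6 1 4 5)(7 9)| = 10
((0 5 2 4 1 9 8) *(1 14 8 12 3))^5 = (0 8 14 4 2 5)(1 9 12 3)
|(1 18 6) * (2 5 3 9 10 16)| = 6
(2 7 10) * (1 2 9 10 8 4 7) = (1 2)(4 7 8)(9 10) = [0, 2, 1, 3, 7, 5, 6, 8, 4, 10, 9]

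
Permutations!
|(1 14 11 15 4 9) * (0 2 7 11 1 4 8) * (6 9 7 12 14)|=12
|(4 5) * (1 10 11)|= 6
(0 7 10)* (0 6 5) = (0 7 10 6 5) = [7, 1, 2, 3, 4, 0, 5, 10, 8, 9, 6]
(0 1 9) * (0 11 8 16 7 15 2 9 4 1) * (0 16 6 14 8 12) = (0 16 7 15 2 9 11 12)(1 4)(6 14 8) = [16, 4, 9, 3, 1, 5, 14, 15, 6, 11, 10, 12, 0, 13, 8, 2, 7]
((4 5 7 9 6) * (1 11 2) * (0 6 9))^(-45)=(11)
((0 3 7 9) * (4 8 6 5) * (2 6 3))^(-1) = (0 9 7 3 8 4 5 6 2)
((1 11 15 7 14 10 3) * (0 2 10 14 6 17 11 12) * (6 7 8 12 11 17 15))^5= ((17)(0 2 10 3 1 11 6 15 8 12))^5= (17)(0 11)(1 12)(2 6)(3 8)(10 15)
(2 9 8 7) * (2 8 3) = (2 9 3)(7 8) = [0, 1, 9, 2, 4, 5, 6, 8, 7, 3]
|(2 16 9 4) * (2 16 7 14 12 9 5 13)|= 9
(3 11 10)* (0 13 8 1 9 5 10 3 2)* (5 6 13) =(0 5 10 2)(1 9 6 13 8)(3 11) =[5, 9, 0, 11, 4, 10, 13, 7, 1, 6, 2, 3, 12, 8]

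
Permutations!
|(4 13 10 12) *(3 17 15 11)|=|(3 17 15 11)(4 13 10 12)|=4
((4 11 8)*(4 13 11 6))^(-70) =(8 11 13)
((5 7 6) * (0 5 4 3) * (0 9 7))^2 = ((0 5)(3 9 7 6 4))^2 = (3 7 4 9 6)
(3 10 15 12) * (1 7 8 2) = [0, 7, 1, 10, 4, 5, 6, 8, 2, 9, 15, 11, 3, 13, 14, 12] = (1 7 8 2)(3 10 15 12)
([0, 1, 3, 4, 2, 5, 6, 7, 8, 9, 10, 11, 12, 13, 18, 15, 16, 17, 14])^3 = [0, 1, 2, 3, 4, 5, 6, 7, 8, 9, 10, 11, 12, 13, 18, 15, 16, 17, 14]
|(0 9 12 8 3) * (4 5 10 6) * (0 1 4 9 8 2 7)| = |(0 8 3 1 4 5 10 6 9 12 2 7)| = 12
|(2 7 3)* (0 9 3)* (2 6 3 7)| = 6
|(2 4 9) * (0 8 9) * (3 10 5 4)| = 8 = |(0 8 9 2 3 10 5 4)|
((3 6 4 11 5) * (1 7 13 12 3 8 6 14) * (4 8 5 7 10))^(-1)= ((1 10 4 11 7 13 12 3 14)(6 8))^(-1)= (1 14 3 12 13 7 11 4 10)(6 8)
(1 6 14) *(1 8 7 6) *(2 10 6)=(2 10 6 14 8 7)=[0, 1, 10, 3, 4, 5, 14, 2, 7, 9, 6, 11, 12, 13, 8]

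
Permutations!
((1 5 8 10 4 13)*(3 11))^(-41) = (1 5 8 10 4 13)(3 11)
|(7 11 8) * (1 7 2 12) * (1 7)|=5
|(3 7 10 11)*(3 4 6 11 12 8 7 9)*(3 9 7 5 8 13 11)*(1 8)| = 24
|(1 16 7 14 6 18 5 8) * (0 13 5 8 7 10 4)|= 12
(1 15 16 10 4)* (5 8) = [0, 15, 2, 3, 1, 8, 6, 7, 5, 9, 4, 11, 12, 13, 14, 16, 10] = (1 15 16 10 4)(5 8)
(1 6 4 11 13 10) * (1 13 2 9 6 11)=(1 11 2 9 6 4)(10 13)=[0, 11, 9, 3, 1, 5, 4, 7, 8, 6, 13, 2, 12, 10]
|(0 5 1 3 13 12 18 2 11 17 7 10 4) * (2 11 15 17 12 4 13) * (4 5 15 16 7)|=24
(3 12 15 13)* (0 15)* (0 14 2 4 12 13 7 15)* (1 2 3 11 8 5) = (1 2 4 12 14 3 13 11 8 5)(7 15) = [0, 2, 4, 13, 12, 1, 6, 15, 5, 9, 10, 8, 14, 11, 3, 7]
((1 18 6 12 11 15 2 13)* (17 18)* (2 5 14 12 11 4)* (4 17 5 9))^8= (1 15 12 2 6 5 9 17 13 11 14 4 18)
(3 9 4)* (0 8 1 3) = (0 8 1 3 9 4) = [8, 3, 2, 9, 0, 5, 6, 7, 1, 4]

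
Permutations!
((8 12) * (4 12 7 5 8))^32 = (12)(5 7 8) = ((4 12)(5 8 7))^32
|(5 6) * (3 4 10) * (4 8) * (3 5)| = 6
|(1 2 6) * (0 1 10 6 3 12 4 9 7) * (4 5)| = |(0 1 2 3 12 5 4 9 7)(6 10)| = 18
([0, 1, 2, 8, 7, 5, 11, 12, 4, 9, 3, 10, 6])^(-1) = (3 10 11 6 12 7 4 8)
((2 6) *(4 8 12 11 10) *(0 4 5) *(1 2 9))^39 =(0 11 4 10 8 5 12)(1 9 6 2)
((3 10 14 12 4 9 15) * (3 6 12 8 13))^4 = ((3 10 14 8 13)(4 9 15 6 12))^4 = (3 13 8 14 10)(4 12 6 15 9)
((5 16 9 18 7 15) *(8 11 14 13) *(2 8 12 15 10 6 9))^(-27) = ((2 8 11 14 13 12 15 5 16)(6 9 18 7 10))^(-27) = (6 7 9 10 18)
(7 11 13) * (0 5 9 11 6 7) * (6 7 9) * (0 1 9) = (0 5 6)(1 9 11 13) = [5, 9, 2, 3, 4, 6, 0, 7, 8, 11, 10, 13, 12, 1]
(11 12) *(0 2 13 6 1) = (0 2 13 6 1)(11 12) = [2, 0, 13, 3, 4, 5, 1, 7, 8, 9, 10, 12, 11, 6]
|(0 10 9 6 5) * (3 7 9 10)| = 6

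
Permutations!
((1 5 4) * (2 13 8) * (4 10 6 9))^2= ((1 5 10 6 9 4)(2 13 8))^2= (1 10 9)(2 8 13)(4 5 6)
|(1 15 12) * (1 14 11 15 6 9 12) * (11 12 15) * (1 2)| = 10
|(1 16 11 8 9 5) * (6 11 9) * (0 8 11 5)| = |(0 8 6 5 1 16 9)| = 7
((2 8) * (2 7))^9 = ((2 8 7))^9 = (8)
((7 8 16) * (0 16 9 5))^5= (0 5 9 8 7 16)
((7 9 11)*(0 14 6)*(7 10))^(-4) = (0 6 14)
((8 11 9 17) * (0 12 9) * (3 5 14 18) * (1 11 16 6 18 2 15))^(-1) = (0 11 1 15 2 14 5 3 18 6 16 8 17 9 12)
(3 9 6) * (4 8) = (3 9 6)(4 8) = [0, 1, 2, 9, 8, 5, 3, 7, 4, 6]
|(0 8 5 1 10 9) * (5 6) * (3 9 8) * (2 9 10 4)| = |(0 3 10 8 6 5 1 4 2 9)| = 10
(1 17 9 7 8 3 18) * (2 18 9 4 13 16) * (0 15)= (0 15)(1 17 4 13 16 2 18)(3 9 7 8)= [15, 17, 18, 9, 13, 5, 6, 8, 3, 7, 10, 11, 12, 16, 14, 0, 2, 4, 1]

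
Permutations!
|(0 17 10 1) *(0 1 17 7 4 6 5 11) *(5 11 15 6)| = 14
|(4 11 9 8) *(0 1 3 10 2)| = 20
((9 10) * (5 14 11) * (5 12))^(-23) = ((5 14 11 12)(9 10))^(-23) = (5 14 11 12)(9 10)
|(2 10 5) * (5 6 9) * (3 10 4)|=|(2 4 3 10 6 9 5)|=7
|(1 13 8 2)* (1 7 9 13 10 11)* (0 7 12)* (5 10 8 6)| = |(0 7 9 13 6 5 10 11 1 8 2 12)| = 12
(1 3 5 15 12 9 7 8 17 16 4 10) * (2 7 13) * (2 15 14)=[0, 3, 7, 5, 10, 14, 6, 8, 17, 13, 1, 11, 9, 15, 2, 12, 4, 16]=(1 3 5 14 2 7 8 17 16 4 10)(9 13 15 12)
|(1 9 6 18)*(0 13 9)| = |(0 13 9 6 18 1)| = 6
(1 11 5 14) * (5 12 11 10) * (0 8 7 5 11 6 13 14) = (0 8 7 5)(1 10 11 12 6 13 14) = [8, 10, 2, 3, 4, 0, 13, 5, 7, 9, 11, 12, 6, 14, 1]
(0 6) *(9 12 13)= (0 6)(9 12 13)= [6, 1, 2, 3, 4, 5, 0, 7, 8, 12, 10, 11, 13, 9]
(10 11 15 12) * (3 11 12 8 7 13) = (3 11 15 8 7 13)(10 12) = [0, 1, 2, 11, 4, 5, 6, 13, 7, 9, 12, 15, 10, 3, 14, 8]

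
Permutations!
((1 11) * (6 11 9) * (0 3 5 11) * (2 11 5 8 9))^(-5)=(1 2 11)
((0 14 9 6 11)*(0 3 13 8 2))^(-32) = ((0 14 9 6 11 3 13 8 2))^(-32) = (0 11 2 6 8 9 13 14 3)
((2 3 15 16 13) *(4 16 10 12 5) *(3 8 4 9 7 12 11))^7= ((2 8 4 16 13)(3 15 10 11)(5 9 7 12))^7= (2 4 13 8 16)(3 11 10 15)(5 12 7 9)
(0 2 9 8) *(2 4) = (0 4 2 9 8) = [4, 1, 9, 3, 2, 5, 6, 7, 0, 8]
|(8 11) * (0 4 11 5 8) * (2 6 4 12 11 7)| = 12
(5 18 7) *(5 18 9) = (5 9)(7 18) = [0, 1, 2, 3, 4, 9, 6, 18, 8, 5, 10, 11, 12, 13, 14, 15, 16, 17, 7]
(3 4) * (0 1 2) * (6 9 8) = [1, 2, 0, 4, 3, 5, 9, 7, 6, 8] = (0 1 2)(3 4)(6 9 8)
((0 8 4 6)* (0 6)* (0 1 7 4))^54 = (8)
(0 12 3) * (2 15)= [12, 1, 15, 0, 4, 5, 6, 7, 8, 9, 10, 11, 3, 13, 14, 2]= (0 12 3)(2 15)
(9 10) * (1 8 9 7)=[0, 8, 2, 3, 4, 5, 6, 1, 9, 10, 7]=(1 8 9 10 7)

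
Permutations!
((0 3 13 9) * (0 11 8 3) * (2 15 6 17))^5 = ((2 15 6 17)(3 13 9 11 8))^5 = (2 15 6 17)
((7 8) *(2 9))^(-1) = ((2 9)(7 8))^(-1) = (2 9)(7 8)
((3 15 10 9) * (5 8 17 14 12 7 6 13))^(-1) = ((3 15 10 9)(5 8 17 14 12 7 6 13))^(-1) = (3 9 10 15)(5 13 6 7 12 14 17 8)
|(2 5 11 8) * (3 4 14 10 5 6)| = |(2 6 3 4 14 10 5 11 8)| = 9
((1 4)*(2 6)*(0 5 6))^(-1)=((0 5 6 2)(1 4))^(-1)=(0 2 6 5)(1 4)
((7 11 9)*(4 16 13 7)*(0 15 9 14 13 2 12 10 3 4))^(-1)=(0 9 15)(2 16 4 3 10 12)(7 13 14 11)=((0 15 9)(2 12 10 3 4 16)(7 11 14 13))^(-1)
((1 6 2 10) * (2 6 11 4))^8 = (1 2 11 10 4)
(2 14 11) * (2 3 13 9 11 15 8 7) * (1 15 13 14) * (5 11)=(1 15 8 7 2)(3 14 13 9 5 11)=[0, 15, 1, 14, 4, 11, 6, 2, 7, 5, 10, 3, 12, 9, 13, 8]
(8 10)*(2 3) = (2 3)(8 10) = [0, 1, 3, 2, 4, 5, 6, 7, 10, 9, 8]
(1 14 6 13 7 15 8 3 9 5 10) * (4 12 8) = (1 14 6 13 7 15 4 12 8 3 9 5 10) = [0, 14, 2, 9, 12, 10, 13, 15, 3, 5, 1, 11, 8, 7, 6, 4]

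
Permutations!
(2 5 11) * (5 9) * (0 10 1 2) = (0 10 1 2 9 5 11) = [10, 2, 9, 3, 4, 11, 6, 7, 8, 5, 1, 0]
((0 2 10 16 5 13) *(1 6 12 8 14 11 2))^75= (0 12 11 16)(1 8 2 5)(6 14 10 13)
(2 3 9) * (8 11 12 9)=(2 3 8 11 12 9)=[0, 1, 3, 8, 4, 5, 6, 7, 11, 2, 10, 12, 9]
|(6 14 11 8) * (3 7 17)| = |(3 7 17)(6 14 11 8)| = 12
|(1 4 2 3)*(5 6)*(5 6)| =4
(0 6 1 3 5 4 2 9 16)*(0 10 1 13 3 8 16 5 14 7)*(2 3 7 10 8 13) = (0 6 2 9 5 4 3 14 10 1 13 7)(8 16) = [6, 13, 9, 14, 3, 4, 2, 0, 16, 5, 1, 11, 12, 7, 10, 15, 8]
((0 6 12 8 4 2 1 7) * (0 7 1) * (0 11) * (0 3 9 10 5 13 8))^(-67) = ((0 6 12)(2 11 3 9 10 5 13 8 4))^(-67) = (0 12 6)(2 5 11 13 3 8 9 4 10)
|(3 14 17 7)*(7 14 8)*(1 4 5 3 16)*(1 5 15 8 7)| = |(1 4 15 8)(3 7 16 5)(14 17)| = 4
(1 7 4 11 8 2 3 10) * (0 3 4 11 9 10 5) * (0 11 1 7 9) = (0 3 5 11 8 2 4)(1 9 10 7) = [3, 9, 4, 5, 0, 11, 6, 1, 2, 10, 7, 8]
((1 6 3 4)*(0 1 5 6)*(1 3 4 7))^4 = ((0 3 7 1)(4 5 6))^4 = (7)(4 5 6)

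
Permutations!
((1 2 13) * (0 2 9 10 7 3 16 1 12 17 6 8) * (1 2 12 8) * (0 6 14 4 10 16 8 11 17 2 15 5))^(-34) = ((0 12 2 13 11 17 14 4 10 7 3 8 6 1 9 16 15 5))^(-34) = (0 2 11 14 10 3 6 9 15)(1 16 5 12 13 17 4 7 8)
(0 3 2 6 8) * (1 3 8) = (0 8)(1 3 2 6) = [8, 3, 6, 2, 4, 5, 1, 7, 0]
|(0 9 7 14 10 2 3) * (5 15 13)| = 21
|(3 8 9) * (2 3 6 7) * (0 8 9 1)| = |(0 8 1)(2 3 9 6 7)| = 15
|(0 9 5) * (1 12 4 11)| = 12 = |(0 9 5)(1 12 4 11)|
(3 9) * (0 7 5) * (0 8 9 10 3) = (0 7 5 8 9)(3 10) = [7, 1, 2, 10, 4, 8, 6, 5, 9, 0, 3]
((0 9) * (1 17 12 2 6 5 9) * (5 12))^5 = (17)(2 12 6)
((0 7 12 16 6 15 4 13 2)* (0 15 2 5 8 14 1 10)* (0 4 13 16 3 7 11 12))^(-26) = (0 7 3 12 11)(1 13 16 14 15 4 8 2 10 5 6)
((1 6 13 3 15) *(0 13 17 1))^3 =(17)(0 15 3 13)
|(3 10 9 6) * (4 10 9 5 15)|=|(3 9 6)(4 10 5 15)|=12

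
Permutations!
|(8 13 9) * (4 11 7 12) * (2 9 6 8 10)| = |(2 9 10)(4 11 7 12)(6 8 13)| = 12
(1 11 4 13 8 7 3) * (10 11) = (1 10 11 4 13 8 7 3) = [0, 10, 2, 1, 13, 5, 6, 3, 7, 9, 11, 4, 12, 8]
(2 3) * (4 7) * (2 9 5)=(2 3 9 5)(4 7)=[0, 1, 3, 9, 7, 2, 6, 4, 8, 5]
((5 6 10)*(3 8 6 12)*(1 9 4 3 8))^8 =((1 9 4 3)(5 12 8 6 10))^8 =(5 6 12 10 8)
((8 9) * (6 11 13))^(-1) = ((6 11 13)(8 9))^(-1) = (6 13 11)(8 9)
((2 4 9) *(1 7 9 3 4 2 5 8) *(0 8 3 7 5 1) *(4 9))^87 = ((0 8)(1 5 3 9)(4 7))^87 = (0 8)(1 9 3 5)(4 7)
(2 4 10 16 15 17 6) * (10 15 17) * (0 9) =(0 9)(2 4 15 10 16 17 6) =[9, 1, 4, 3, 15, 5, 2, 7, 8, 0, 16, 11, 12, 13, 14, 10, 17, 6]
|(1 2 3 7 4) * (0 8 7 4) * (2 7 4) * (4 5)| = 6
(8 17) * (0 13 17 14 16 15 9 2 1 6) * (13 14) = [14, 6, 1, 3, 4, 5, 0, 7, 13, 2, 10, 11, 12, 17, 16, 9, 15, 8] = (0 14 16 15 9 2 1 6)(8 13 17)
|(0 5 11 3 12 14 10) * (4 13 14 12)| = 8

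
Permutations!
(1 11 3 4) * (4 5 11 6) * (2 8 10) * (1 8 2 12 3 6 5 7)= (1 5 11 6 4 8 10 12 3 7)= [0, 5, 2, 7, 8, 11, 4, 1, 10, 9, 12, 6, 3]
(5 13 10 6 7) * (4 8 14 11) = (4 8 14 11)(5 13 10 6 7) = [0, 1, 2, 3, 8, 13, 7, 5, 14, 9, 6, 4, 12, 10, 11]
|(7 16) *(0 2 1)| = 6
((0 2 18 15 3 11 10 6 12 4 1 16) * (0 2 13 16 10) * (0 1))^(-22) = (0 18 1 4 2 11 12 16 3 6 13 15 10)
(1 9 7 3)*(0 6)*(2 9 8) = (0 6)(1 8 2 9 7 3) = [6, 8, 9, 1, 4, 5, 0, 3, 2, 7]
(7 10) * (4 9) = [0, 1, 2, 3, 9, 5, 6, 10, 8, 4, 7] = (4 9)(7 10)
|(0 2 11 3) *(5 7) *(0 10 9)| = 6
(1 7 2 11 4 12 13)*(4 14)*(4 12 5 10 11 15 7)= (1 4 5 10 11 14 12 13)(2 15 7)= [0, 4, 15, 3, 5, 10, 6, 2, 8, 9, 11, 14, 13, 1, 12, 7]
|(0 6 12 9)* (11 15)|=|(0 6 12 9)(11 15)|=4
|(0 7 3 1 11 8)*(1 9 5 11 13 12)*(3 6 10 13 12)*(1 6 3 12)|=28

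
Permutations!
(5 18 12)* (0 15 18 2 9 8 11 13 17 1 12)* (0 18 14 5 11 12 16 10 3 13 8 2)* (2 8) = [15, 16, 9, 13, 4, 0, 6, 7, 12, 8, 3, 2, 11, 17, 5, 14, 10, 1, 18] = (18)(0 15 14 5)(1 16 10 3 13 17)(2 9 8 12 11)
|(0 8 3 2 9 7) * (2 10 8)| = 12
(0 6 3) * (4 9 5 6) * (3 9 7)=(0 4 7 3)(5 6 9)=[4, 1, 2, 0, 7, 6, 9, 3, 8, 5]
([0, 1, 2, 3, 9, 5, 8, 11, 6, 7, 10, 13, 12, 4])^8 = (4 11 9 13 7)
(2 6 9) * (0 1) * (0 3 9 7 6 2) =(0 1 3 9)(6 7) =[1, 3, 2, 9, 4, 5, 7, 6, 8, 0]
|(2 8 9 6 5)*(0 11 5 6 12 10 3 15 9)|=|(0 11 5 2 8)(3 15 9 12 10)|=5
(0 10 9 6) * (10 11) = (0 11 10 9 6) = [11, 1, 2, 3, 4, 5, 0, 7, 8, 6, 9, 10]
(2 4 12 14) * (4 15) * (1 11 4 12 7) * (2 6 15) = (1 11 4 7)(6 15 12 14) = [0, 11, 2, 3, 7, 5, 15, 1, 8, 9, 10, 4, 14, 13, 6, 12]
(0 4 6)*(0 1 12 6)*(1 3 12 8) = (0 4)(1 8)(3 12 6) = [4, 8, 2, 12, 0, 5, 3, 7, 1, 9, 10, 11, 6]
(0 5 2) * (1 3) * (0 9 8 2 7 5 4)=(0 4)(1 3)(2 9 8)(5 7)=[4, 3, 9, 1, 0, 7, 6, 5, 2, 8]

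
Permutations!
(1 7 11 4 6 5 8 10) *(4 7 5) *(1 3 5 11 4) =[0, 11, 2, 5, 6, 8, 1, 4, 10, 9, 3, 7] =(1 11 7 4 6)(3 5 8 10)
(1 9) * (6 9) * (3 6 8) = [0, 8, 2, 6, 4, 5, 9, 7, 3, 1] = (1 8 3 6 9)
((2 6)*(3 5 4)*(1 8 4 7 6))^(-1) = (1 2 6 7 5 3 4 8)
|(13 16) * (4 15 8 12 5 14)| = |(4 15 8 12 5 14)(13 16)| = 6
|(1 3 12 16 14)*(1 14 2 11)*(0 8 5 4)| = 12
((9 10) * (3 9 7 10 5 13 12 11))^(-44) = ((3 9 5 13 12 11)(7 10))^(-44) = (3 12 5)(9 11 13)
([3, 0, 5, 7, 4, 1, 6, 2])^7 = [3, 0, 5, 7, 4, 1, 6, 2]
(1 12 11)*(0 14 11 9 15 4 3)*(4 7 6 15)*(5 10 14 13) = (0 13 5 10 14 11 1 12 9 4 3)(6 15 7) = [13, 12, 2, 0, 3, 10, 15, 6, 8, 4, 14, 1, 9, 5, 11, 7]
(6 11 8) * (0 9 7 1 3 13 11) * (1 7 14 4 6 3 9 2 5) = (0 2 5 1 9 14 4 6)(3 13 11 8) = [2, 9, 5, 13, 6, 1, 0, 7, 3, 14, 10, 8, 12, 11, 4]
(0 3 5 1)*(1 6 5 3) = (0 1)(5 6) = [1, 0, 2, 3, 4, 6, 5]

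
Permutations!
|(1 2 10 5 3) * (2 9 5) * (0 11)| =4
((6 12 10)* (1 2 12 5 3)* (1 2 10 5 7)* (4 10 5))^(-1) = ((1 5 3 2 12 4 10 6 7))^(-1) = (1 7 6 10 4 12 2 3 5)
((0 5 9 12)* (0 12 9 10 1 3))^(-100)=((12)(0 5 10 1 3))^(-100)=(12)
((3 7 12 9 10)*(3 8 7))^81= ((7 12 9 10 8))^81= (7 12 9 10 8)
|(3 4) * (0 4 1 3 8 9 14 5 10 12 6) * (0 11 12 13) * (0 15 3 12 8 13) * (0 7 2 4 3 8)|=|(0 3 1 12 6 11)(2 4 13 15 8 9 14 5 10 7)|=30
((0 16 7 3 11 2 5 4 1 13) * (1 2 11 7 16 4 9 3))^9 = (16)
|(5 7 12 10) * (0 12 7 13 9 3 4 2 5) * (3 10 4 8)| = |(0 12 4 2 5 13 9 10)(3 8)| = 8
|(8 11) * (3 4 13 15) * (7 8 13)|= |(3 4 7 8 11 13 15)|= 7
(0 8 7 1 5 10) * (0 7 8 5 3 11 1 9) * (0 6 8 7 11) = [5, 3, 2, 0, 4, 10, 8, 9, 7, 6, 11, 1] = (0 5 10 11 1 3)(6 8 7 9)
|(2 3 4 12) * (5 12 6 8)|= 7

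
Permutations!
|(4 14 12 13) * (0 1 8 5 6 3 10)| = |(0 1 8 5 6 3 10)(4 14 12 13)| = 28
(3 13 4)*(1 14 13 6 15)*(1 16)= [0, 14, 2, 6, 3, 5, 15, 7, 8, 9, 10, 11, 12, 4, 13, 16, 1]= (1 14 13 4 3 6 15 16)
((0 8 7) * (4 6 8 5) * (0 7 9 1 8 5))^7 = ((1 8 9)(4 6 5))^7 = (1 8 9)(4 6 5)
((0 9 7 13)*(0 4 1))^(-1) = (0 1 4 13 7 9)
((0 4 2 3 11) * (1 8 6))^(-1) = (0 11 3 2 4)(1 6 8)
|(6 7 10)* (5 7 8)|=5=|(5 7 10 6 8)|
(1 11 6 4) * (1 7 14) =[0, 11, 2, 3, 7, 5, 4, 14, 8, 9, 10, 6, 12, 13, 1] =(1 11 6 4 7 14)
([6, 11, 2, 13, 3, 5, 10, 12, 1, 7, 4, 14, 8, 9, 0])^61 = (0 8 13 6 1 9 10 11 7 4 14 12 3)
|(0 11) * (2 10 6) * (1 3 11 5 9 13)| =21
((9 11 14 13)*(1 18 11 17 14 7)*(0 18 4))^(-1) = ((0 18 11 7 1 4)(9 17 14 13))^(-1) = (0 4 1 7 11 18)(9 13 14 17)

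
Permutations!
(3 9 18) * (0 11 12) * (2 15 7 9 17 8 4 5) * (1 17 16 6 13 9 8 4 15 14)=(0 11 12)(1 17 4 5 2 14)(3 16 6 13 9 18)(7 8 15)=[11, 17, 14, 16, 5, 2, 13, 8, 15, 18, 10, 12, 0, 9, 1, 7, 6, 4, 3]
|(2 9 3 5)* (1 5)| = |(1 5 2 9 3)| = 5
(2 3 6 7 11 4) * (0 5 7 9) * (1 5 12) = [12, 5, 3, 6, 2, 7, 9, 11, 8, 0, 10, 4, 1] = (0 12 1 5 7 11 4 2 3 6 9)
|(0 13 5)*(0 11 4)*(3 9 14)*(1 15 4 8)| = 24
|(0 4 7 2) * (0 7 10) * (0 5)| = 4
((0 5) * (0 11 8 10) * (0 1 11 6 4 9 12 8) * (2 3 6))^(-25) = (0 11 1 10 8 12 9 4 6 3 2 5)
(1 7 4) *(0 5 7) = (0 5 7 4 1) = [5, 0, 2, 3, 1, 7, 6, 4]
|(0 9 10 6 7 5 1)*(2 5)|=|(0 9 10 6 7 2 5 1)|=8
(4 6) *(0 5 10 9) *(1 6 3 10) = [5, 6, 2, 10, 3, 1, 4, 7, 8, 0, 9] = (0 5 1 6 4 3 10 9)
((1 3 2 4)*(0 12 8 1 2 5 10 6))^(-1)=(0 6 10 5 3 1 8 12)(2 4)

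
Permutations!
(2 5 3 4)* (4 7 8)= (2 5 3 7 8 4)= [0, 1, 5, 7, 2, 3, 6, 8, 4]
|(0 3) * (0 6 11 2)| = |(0 3 6 11 2)| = 5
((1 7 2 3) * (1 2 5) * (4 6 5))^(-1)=((1 7 4 6 5)(2 3))^(-1)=(1 5 6 4 7)(2 3)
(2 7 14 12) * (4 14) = (2 7 4 14 12) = [0, 1, 7, 3, 14, 5, 6, 4, 8, 9, 10, 11, 2, 13, 12]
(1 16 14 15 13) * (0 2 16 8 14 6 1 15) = (0 2 16 6 1 8 14)(13 15) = [2, 8, 16, 3, 4, 5, 1, 7, 14, 9, 10, 11, 12, 15, 0, 13, 6]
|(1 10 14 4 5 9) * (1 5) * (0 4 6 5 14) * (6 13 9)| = 12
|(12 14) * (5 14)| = 3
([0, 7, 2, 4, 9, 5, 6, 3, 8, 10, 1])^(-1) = [0, 10, 2, 7, 3, 5, 6, 1, 8, 4, 9]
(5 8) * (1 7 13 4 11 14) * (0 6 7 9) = (0 6 7 13 4 11 14 1 9)(5 8) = [6, 9, 2, 3, 11, 8, 7, 13, 5, 0, 10, 14, 12, 4, 1]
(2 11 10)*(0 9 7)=(0 9 7)(2 11 10)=[9, 1, 11, 3, 4, 5, 6, 0, 8, 7, 2, 10]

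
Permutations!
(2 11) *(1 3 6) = (1 3 6)(2 11) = [0, 3, 11, 6, 4, 5, 1, 7, 8, 9, 10, 2]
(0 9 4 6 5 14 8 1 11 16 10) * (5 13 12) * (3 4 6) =(0 9 6 13 12 5 14 8 1 11 16 10)(3 4) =[9, 11, 2, 4, 3, 14, 13, 7, 1, 6, 0, 16, 5, 12, 8, 15, 10]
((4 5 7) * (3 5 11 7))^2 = (4 7 11)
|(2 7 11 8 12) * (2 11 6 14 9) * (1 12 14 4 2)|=12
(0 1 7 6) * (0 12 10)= [1, 7, 2, 3, 4, 5, 12, 6, 8, 9, 0, 11, 10]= (0 1 7 6 12 10)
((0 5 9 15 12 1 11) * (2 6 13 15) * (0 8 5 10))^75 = ((0 10)(1 11 8 5 9 2 6 13 15 12))^75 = (0 10)(1 2)(5 15)(6 11)(8 13)(9 12)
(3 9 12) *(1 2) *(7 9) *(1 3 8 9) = [0, 2, 3, 7, 4, 5, 6, 1, 9, 12, 10, 11, 8] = (1 2 3 7)(8 9 12)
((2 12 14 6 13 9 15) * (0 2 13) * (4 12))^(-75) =((0 2 4 12 14 6)(9 15 13))^(-75) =(15)(0 12)(2 14)(4 6)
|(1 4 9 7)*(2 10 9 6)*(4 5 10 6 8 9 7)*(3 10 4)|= 8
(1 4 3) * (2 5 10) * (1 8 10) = (1 4 3 8 10 2 5) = [0, 4, 5, 8, 3, 1, 6, 7, 10, 9, 2]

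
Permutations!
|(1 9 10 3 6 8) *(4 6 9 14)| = |(1 14 4 6 8)(3 9 10)| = 15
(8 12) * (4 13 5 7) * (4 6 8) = (4 13 5 7 6 8 12) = [0, 1, 2, 3, 13, 7, 8, 6, 12, 9, 10, 11, 4, 5]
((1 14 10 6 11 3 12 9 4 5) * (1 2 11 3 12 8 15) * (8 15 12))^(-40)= ((1 14 10 6 3 15)(2 11 8 12 9 4 5))^(-40)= (1 10 3)(2 8 9 5 11 12 4)(6 15 14)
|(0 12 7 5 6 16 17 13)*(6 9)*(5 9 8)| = 8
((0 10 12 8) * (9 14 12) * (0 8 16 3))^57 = ((0 10 9 14 12 16 3))^57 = (0 10 9 14 12 16 3)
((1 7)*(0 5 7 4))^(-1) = (0 4 1 7 5)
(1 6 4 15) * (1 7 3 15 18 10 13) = (1 6 4 18 10 13)(3 15 7) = [0, 6, 2, 15, 18, 5, 4, 3, 8, 9, 13, 11, 12, 1, 14, 7, 16, 17, 10]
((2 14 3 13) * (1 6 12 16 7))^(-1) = ((1 6 12 16 7)(2 14 3 13))^(-1) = (1 7 16 12 6)(2 13 3 14)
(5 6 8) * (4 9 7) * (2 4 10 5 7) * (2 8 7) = (2 4 9 8)(5 6 7 10) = [0, 1, 4, 3, 9, 6, 7, 10, 2, 8, 5]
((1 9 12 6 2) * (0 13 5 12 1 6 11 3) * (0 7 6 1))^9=(0 1 6 3 12 13 9 2 7 11 5)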